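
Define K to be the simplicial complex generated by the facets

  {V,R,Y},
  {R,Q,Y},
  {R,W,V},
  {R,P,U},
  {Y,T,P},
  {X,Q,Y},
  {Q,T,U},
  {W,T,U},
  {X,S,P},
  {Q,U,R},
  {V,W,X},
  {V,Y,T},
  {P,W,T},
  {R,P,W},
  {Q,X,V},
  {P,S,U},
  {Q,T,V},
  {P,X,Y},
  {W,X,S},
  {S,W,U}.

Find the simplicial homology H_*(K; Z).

Take the total order P < Q < R < S < T < U < V < W < X < Y on the vertex set. Then K (dimension 2) consists of the simplices:

  0-simplices (10): P, Q, R, S, T, U, V, W, X, Y
  1-simplices (30): PR, PS, PT, PU, PW, PX, PY, QR, QT, QU, QV, QX, QY, RU, RV, RW, RY, SU, SW, SX, TU, TV, TW, TY, UW, VW, VX, VY, WX, XY
  2-simplices (20): PRU, PRW, PSU, PSX, PTW, PTY, PXY, QRU, QRY, QTU, QTV, QVX, QXY, RVW, RVY, SUW, SWX, TUW, TVY, VWX

so the chain groups are C_0 ≅ Z^10, C_1 ≅ Z^30, C_2 ≅ Z^20.

∂_1: C_1 → C_0 maps an edge to its endpoints' difference, ∂[p,q] = q − p. For instance
  ∂SX = X − S.
The resulting 10×30 matrix has rank 9, and its Smith normal form has invariant factors (1,1,1,1,1,1,1,1,1).

The boundary map ∂_2: C_2 → C_1 acts by ∂[p,q,r] = [q,r] − [p,r] + [p,q]. For instance
  ∂RVY = VY − RY + RV,
  ∂VWX = WX − VX + VW.
As a 30×20 matrix over Z this has rank 20, with invariant factors (1,1,1,1,1,1,1,1,1,1,1,1,1,1,1,1,1,1,1,2).

Computing H_k = (kernel of ∂_k) / (image of ∂_{k+1}):

  H_0: rank C_0 − rank ∂_1 = 10 − 9 = 1, and the invariant factors of ∂_1 are all 1, so H_0 = Z.
  H_1: rank ker ∂_1 − rank ∂_2 = (30 − 9) − 20 = 1, and ∂_2 has invariant factor 2 > 1, so H_1 = Z ⊕ Z/2.
  H_2: rank ker ∂_2 − rank ∂_3 = (20 − 20) − 0 = 0, and there is no ∂_3, so H_2 = 0.

H_0 ≅ Z,  H_1 ≅ Z ⊕ Z/2,  H_2 = 0.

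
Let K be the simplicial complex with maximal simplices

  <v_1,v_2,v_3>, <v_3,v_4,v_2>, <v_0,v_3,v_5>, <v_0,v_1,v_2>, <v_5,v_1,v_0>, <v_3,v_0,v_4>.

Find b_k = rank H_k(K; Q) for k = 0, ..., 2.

b_0 = 1, b_1 = 1, b_2 = 0.

K has 6 vertices, 12 edges, 6 triangles.
rank ∂_0 = 0, rank ∂_1 = 5 ⇒ b_0 = 6 − 0 − 5 = 1; all invariant factors of ∂_1 are 1 so no torsion. So H_0 ≅ Z.
rank ∂_1 = 5, rank ∂_2 = 6 ⇒ b_1 = 12 − 5 − 6 = 1; all invariant factors of ∂_2 are 1 so no torsion. So H_1 ≅ Z.
rank ∂_2 = 6, rank ∂_3 = 0 ⇒ b_2 = 6 − 6 − 0 = 0. So H_2 ≅ 0.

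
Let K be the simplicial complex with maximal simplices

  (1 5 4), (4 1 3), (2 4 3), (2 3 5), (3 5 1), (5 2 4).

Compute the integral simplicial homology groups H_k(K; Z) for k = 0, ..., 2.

H_0 ≅ Z,  H_1 = 0,  H_2 ≅ Z.

Order the vertices as 1 < 2 < 3 < 4 < 5. Listing each simplex with vertices in this order, K has dimension 2 with simplices:

  0-simplices (5): [1], [2], [3], [4], [5]
  1-simplices (9): [1,3], [1,4], [1,5], [2,3], [2,4], [2,5], [3,4], [3,5], [4,5]
  2-simplices (6): [1,3,4], [1,3,5], [1,4,5], [2,3,4], [2,3,5], [2,4,5]

giving chain groups C_0 ≅ Z^5, C_1 ≅ Z^9, C_2 ≅ Z^6.

∂_1: C_1 → C_0 is given by ∂[p,q] = [q] − [p].
As a 5×9 matrix over Z this has rank 4, with invariant factors (1,1,1,1).

∂_2: C_2 → C_1 acts by ∂[p,q,r] = [q,r] − [p,r] + [p,q]. For instance
  ∂[1,3,5] = [3,5] − [1,5] + [1,3],
  ∂[2,4,5] = [4,5] − [2,5] + [2,4].
The 9×6 boundary matrix has rank 5 and Smith normal form diag(1,1,1,1,1).

Now H_k = ker ∂_k / im ∂_{k+1}, so:

  H_0: rank C_0 − rank ∂_1 = 5 − 4 = 1, and the invariant factors of ∂_1 are all 1, so H_0 ≅ Z.
  H_1: rank ker ∂_1 − rank ∂_2 = (9 − 4) − 5 = 0, and the invariant factors of ∂_2 are all 1, so H_1 ≅ 0.
  H_2: rank ker ∂_2 − rank ∂_3 = (6 − 5) − 0 = 1, and there is no ∂_3, so H_2 ≅ Z.

As a check, the Euler characteristic is 5 − 9 + 6 = 2, which agrees with 1 − 0 + 1 = 2.
(K is a triangulation of the 2-sphere S^2.)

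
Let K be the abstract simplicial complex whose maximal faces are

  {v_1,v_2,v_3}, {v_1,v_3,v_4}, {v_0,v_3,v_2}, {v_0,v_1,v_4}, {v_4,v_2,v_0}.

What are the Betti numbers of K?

K has 5 vertices, 10 edges, 5 triangles.
rank ∂_0 = 0, rank ∂_1 = 4 ⇒ b_0 = 5 − 0 − 4 = 1; all invariant factors of ∂_1 are 1 so no torsion. So H_0 = Z.
rank ∂_1 = 4, rank ∂_2 = 5 ⇒ b_1 = 10 − 4 − 5 = 1; all invariant factors of ∂_2 are 1 so no torsion. So H_1 = Z.
rank ∂_2 = 5, rank ∂_3 = 0 ⇒ b_2 = 5 − 5 − 0 = 0. So H_2 = 0.

b_0 = 1, b_1 = 1, b_2 = 0.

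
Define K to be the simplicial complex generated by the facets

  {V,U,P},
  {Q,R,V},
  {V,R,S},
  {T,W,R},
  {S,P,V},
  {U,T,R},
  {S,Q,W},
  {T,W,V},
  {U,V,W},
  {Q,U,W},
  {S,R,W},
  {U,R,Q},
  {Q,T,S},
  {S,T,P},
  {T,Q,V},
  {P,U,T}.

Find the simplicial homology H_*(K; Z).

We work with the vertex ordering P < Q < R < S < T < U < V < W. The simplices of K, each written with vertices in increasing order, are:

  0-simplices (8): P, Q, R, S, T, U, V, W
  1-simplices (24): PS, PT, PU, PV, QR, QS, QT, QU, QV, QW, RS, RT, RU, RV, RW, ST, SV, SW, TU, TV, TW, UV, UW, VW
  2-simplices (16): PST, PSV, PTU, PUV, QRU, QRV, QST, QSW, QTV, QUW, RSV, RSW, RTU, RTW, TVW, UVW

Hence C_0 ≅ Z^8, C_1 ≅ Z^24, C_2 ≅ Z^16.

Boundary ∂_1: C_1 → C_0 sends each edge [p,q] (with p < q) to q − p.
This gives a 8×24 integer matrix of rank 7; reducing to Smith normal form yields diagonal entries (1,1,1,1,1,1,1).

The boundary map ∂_2: C_2 → C_1 maps a triangle to the signed sum of its edges. For instance
  ∂RTU = TU − RU + RT,
  ∂PTU = TU − PU + PT.
As a 24×16 matrix over Z this has rank 15, with invariant factors (1,1,1,1,1,1,1,1,1,1,1,1,1,1,1).

Computing H_k = (kernel of ∂_k) / (image of ∂_{k+1}):

  H_0: rank C_0 − rank ∂_1 = 8 − 7 = 1, and the invariant factors of ∂_1 are all 1, so H_0 ≅ Z.
  H_1: rank ker ∂_1 − rank ∂_2 = (24 − 7) − 15 = 2, and the invariant factors of ∂_2 are all 1, so H_1 ≅ Z^2.
  H_2: rank ker ∂_2 − rank ∂_3 = (16 − 15) − 0 = 1, and there is no ∂_3, so H_2 ≅ Z.

H_0 = Z,  H_1 = Z^2,  H_2 = Z.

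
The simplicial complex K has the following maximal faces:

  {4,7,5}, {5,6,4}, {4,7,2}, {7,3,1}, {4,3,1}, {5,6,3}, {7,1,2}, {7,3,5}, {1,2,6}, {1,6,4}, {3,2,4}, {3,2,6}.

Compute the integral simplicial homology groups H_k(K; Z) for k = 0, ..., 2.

Take the total order 1 < 2 < 3 < 4 < 5 < 6 < 7 on the vertex set. Then K (dimension 2) consists of the simplices:

  0-simplices (7): [1], [2], [3], [4], [5], [6], [7]
  1-simplices (18): [1,2], [1,3], [1,4], [1,6], [1,7], [2,3], [2,4], [2,6], [2,7], [3,4], [3,5], [3,6], [3,7], [4,5], [4,6], [4,7], [5,6], [5,7]
  2-simplices (12): [1,2,6], [1,2,7], [1,3,4], [1,3,7], [1,4,6], [2,3,4], [2,3,6], [2,4,7], [3,5,6], [3,5,7], [4,5,6], [4,5,7]

so the chain groups are C_0 ≅ Z^7, C_1 ≅ Z^18, C_2 ≅ Z^12.

The boundary map ∂_1: C_1 → C_0 sends each edge [p,q] (with p < q) to q − p.
The 7×18 boundary matrix has rank 6 and Smith normal form diag(1,1,1,1,1,1).

The boundary map ∂_2: C_2 → C_1 acts by ∂[p,q,r] = [q,r] − [p,r] + [p,q]. For instance
  ∂[4,5,7] = [5,7] − [4,7] + [4,5],
  ∂[1,4,6] = [4,6] − [1,6] + [1,4].
The 18×12 boundary matrix has rank 12 and Smith normal form diag(1,1,1,1,1,1,1,1,1,1,1,2).

Now H_k = ker ∂_k / im ∂_{k+1}, so:

  H_0: rank C_0 − rank ∂_1 = 7 − 6 = 1, and the invariant factors of ∂_1 are all 1, so H_0 = Z.
  H_1: rank ker ∂_1 − rank ∂_2 = (18 − 6) − 12 = 0, and ∂_2 has invariant factor 2 > 1, so H_1 = Z/2.
  H_2: rank ker ∂_2 − rank ∂_3 = (12 − 12) − 0 = 0, and there is no ∂_3, so H_2 = 0.

(K is a triangulation of the real projective plane RP^2.)

H_0 ≅ Z,  H_1 ≅ Z/2,  H_2 = 0.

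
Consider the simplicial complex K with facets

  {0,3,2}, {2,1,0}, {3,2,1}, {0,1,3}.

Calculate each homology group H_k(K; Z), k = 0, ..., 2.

H_0 = Z,  H_1 = 0,  H_2 = Z.

Take the total order 0 < 1 < 2 < 3 on the vertex set. Then K (dimension 2) consists of the simplices:

  0-simplices (4): [0], [1], [2], [3]
  1-simplices (6): [0,1], [0,2], [0,3], [1,2], [1,3], [2,3]
  2-simplices (4): [0,1,2], [0,1,3], [0,2,3], [1,2,3]

giving chain groups C_0 ≅ Z^4, C_1 ≅ Z^6, C_2 ≅ Z^4.

∂_1: C_1 → C_0 sends each edge [p,q] (with p < q) to q − p. For instance
  ∂[0,1] = [1] − [0].
This gives a 4×6 integer matrix of rank 3; reducing to Smith normal form yields diagonal entries (1,1,1).

Boundary ∂_2: C_2 → C_1 sends each 2-simplex [p,q,r] to [q,r] − [p,r] + [p,q]. For instance
  ∂[0,1,2] = [1,2] − [0,2] + [0,1],
  ∂[0,1,3] = [1,3] − [0,3] + [0,1].
As a 6×4 matrix over Z this has rank 3, with invariant factors (1,1,1).

From H_k ≅ ker(∂_k) / im(∂_{k+1}) we obtain:

  H_0: rank C_0 − rank ∂_1 = 4 − 3 = 1, and the invariant factors of ∂_1 are all 1, so H_0 ≅ Z.
  H_1: rank ker ∂_1 − rank ∂_2 = (6 − 3) − 3 = 0, and the invariant factors of ∂_2 are all 1, so H_1 ≅ 0.
  H_2: rank ker ∂_2 − rank ∂_3 = (4 − 3) − 0 = 1, and there is no ∂_3, so H_2 ≅ Z.

(K is a triangulation of the 2-sphere S^2.)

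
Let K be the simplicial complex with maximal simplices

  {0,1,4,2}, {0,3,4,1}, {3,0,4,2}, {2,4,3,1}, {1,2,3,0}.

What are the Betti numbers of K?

b_0 = 1, b_1 = 0, b_2 = 0, b_3 = 1.

Order the vertices as 0 < 1 < 2 < 3 < 4. Listing each simplex with vertices in this order, K has dimension 3 with simplices:

  0-simplices (5): [0], [1], [2], [3], [4]
  1-simplices (10): [0,1], [0,2], [0,3], [0,4], [1,2], [1,3], [1,4], [2,3], [2,4], [3,4]
  2-simplices (10): [0,1,2], [0,1,3], [0,1,4], [0,2,3], [0,2,4], [0,3,4], [1,2,3], [1,2,4], [1,3,4], [2,3,4]
  3-simplices (5): [0,1,2,3], [0,1,2,4], [0,1,3,4], [0,2,3,4], [1,2,3,4]

giving chain groups C_0 ≅ Z^5, C_1 ≅ Z^10, C_2 ≅ Z^10, C_3 ≅ Z^5.

The boundary map ∂_1: C_1 → C_0 maps an edge to its endpoints' difference, ∂[p,q] = q − p. For instance
  ∂[0,2] = [2] − [0].
This gives a 5×10 integer matrix of rank 4; reducing to Smith normal form yields diagonal entries (1,1,1,1).

∂_2: C_2 → C_1 acts by ∂[p,q,r] = [q,r] − [p,r] + [p,q]. For instance
  ∂[0,3,4] = [3,4] − [0,4] + [0,3],
  ∂[0,2,4] = [2,4] − [0,4] + [0,2].
As a 10×10 matrix over Z this has rank 6, with invariant factors (1,1,1,1,1,1).

Boundary ∂_3: C_3 → C_2 sends each 3-simplex σ to the alternating sum Σ_i (−1)^i (σ with its i-th vertex removed). For instance
  ∂[0,1,3,4] = [1,3,4] − [0,3,4] + [0,1,4] − [0,1,3],
  ∂[0,1,2,3] = [1,2,3] − [0,2,3] + [0,1,3] − [0,1,2].
As a 10×5 matrix over Z this has rank 4, with invariant factors (1,1,1,1).

Reading off H_k = ker ∂_k / im ∂_{k+1}:

  H_0: rank C_0 − rank ∂_1 = 5 − 4 = 1, and the invariant factors of ∂_1 are all 1, so H_0 ≅ Z.
  H_1: rank ker ∂_1 − rank ∂_2 = (10 − 4) − 6 = 0, and the invariant factors of ∂_2 are all 1, so H_1 ≅ 0.
  H_2: rank ker ∂_2 − rank ∂_3 = (10 − 6) − 4 = 0, and the invariant factors of ∂_3 are all 1, so H_2 ≅ 0.
  H_3: rank ker ∂_3 − rank ∂_4 = (5 − 4) − 0 = 1, and there is no ∂_4, so H_3 ≅ Z.

Hence the Betti numbers are b_0 = 1, b_1 = 0, b_2 = 0, b_3 = 1.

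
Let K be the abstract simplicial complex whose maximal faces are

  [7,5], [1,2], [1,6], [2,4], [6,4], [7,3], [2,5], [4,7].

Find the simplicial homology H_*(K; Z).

H_0 = Z,  H_1 = Z^2.

Order the vertices as 1 < 2 < 3 < 4 < 5 < 6 < 7. Listing each simplex with vertices in this order, K has dimension 1 with simplices:

  0-simplices (7): [1], [2], [3], [4], [5], [6], [7]
  1-simplices (8): [1,2], [1,6], [2,4], [2,5], [3,7], [4,6], [4,7], [5,7]

giving chain groups C_0 ≅ Z^7, C_1 ≅ Z^8.

Boundary ∂_1: C_1 → C_0 is given by ∂[p,q] = [q] − [p].
The resulting 7×8 matrix has rank 6, and its Smith normal form has invariant factors (1,1,1,1,1,1).

Now H_k = ker ∂_k / im ∂_{k+1}, so:

  H_0: rank C_0 − rank ∂_1 = 7 − 6 = 1, and the invariant factors of ∂_1 are all 1, so H_0 ≅ Z.
  H_1: rank ker ∂_1 − rank ∂_2 = (8 − 6) − 0 = 2, and there is no ∂_2, so H_1 ≅ Z^2.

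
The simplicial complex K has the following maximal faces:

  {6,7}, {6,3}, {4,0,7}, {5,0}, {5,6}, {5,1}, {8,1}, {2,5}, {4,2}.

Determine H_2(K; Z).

Order the vertices as 0 < 1 < 2 < 3 < 4 < 5 < 6 < 7 < 8. Listing each simplex with vertices in this order, K has dimension 2 with simplices:

  0-simplices (9): [0], [1], [2], [3], [4], [5], [6], [7], [8]
  1-simplices (11): [0,4], [0,5], [0,7], [1,5], [1,8], [2,4], [2,5], [3,6], [4,7], [5,6], [6,7]
  2-simplices (1): [0,4,7]

so the chain groups are C_0 ≅ Z^9, C_1 ≅ Z^11, C_2 ≅ Z^1.

The boundary map ∂_1: C_1 → C_0 sends each edge [p,q] (with p < q) to q − p.
The 9×11 boundary matrix has rank 8 and Smith normal form diag(1,1,1,1,1,1,1,1).

∂_2: C_2 → C_1 acts by ∂[p,q,r] = [q,r] − [p,r] + [p,q]. For instance
  ∂[0,4,7] = [4,7] − [0,7] + [0,4].
This gives a 11×1 integer matrix of rank 1; reducing to Smith normal form yields diagonal entries (1).

Reading off H_k = ker ∂_k / im ∂_{k+1}:

  H_2: rank ker ∂_2 − rank ∂_3 = (1 − 1) − 0 = 0, and there is no ∂_3, so H_2 ≅ 0.

H_2 = 0.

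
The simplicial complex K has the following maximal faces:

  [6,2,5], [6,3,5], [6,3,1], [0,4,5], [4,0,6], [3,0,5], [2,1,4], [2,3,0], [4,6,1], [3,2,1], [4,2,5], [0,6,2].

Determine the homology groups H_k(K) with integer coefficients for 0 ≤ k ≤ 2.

H_0 = Z,  H_1 = Z/2Z,  H_2 = 0.

Fix the vertex order 0 < 1 < 2 < 3 < 4 < 5 < 6 and write every simplex with vertices in increasing order. Then dim K = 2 and the simplices of K are:

  0-simplices (7): [0], [1], [2], [3], [4], [5], [6]
  1-simplices (18): [0,2], [0,3], [0,4], [0,5], [0,6], [1,2], [1,3], [1,4], [1,6], [2,3], [2,4], [2,5], [2,6], [3,5], [3,6], [4,5], [4,6], [5,6]
  2-simplices (12): [0,2,3], [0,2,6], [0,3,5], [0,4,5], [0,4,6], [1,2,3], [1,2,4], [1,3,6], [1,4,6], [2,4,5], [2,5,6], [3,5,6]

Hence C_0 ≅ Z^7, C_1 ≅ Z^18, C_2 ≅ Z^12.

Boundary ∂_1: C_1 → C_0 maps an edge to its endpoints' difference, ∂[p,q] = q − p. For instance
  ∂[0,6] = [6] − [0].
As a 7×18 matrix over Z this has rank 6, with invariant factors (1,1,1,1,1,1).

The boundary map ∂_2: C_2 → C_1 acts by ∂[p,q,r] = [q,r] − [p,r] + [p,q]. For instance
  ∂[0,4,6] = [4,6] − [0,6] + [0,4],
  ∂[2,4,5] = [4,5] − [2,5] + [2,4].
This gives a 18×12 integer matrix of rank 12; reducing to Smith normal form yields diagonal entries (1,1,1,1,1,1,1,1,1,1,1,2).

From H_k ≅ ker(∂_k) / im(∂_{k+1}) we obtain:

  H_0: rank C_0 − rank ∂_1 = 7 − 6 = 1, and the invariant factors of ∂_1 are all 1, so H_0 = Z.
  H_1: rank ker ∂_1 − rank ∂_2 = (18 − 6) − 12 = 0, and ∂_2 has invariant factor 2 > 1, so H_1 = Z/2Z.
  H_2: rank ker ∂_2 − rank ∂_3 = (12 − 12) − 0 = 0, and there is no ∂_3, so H_2 = 0.

As a check, the Euler characteristic is 7 − 18 + 12 = 1, which agrees with 1 − 0 + 0 = 1.
(K is a triangulation of the real projective plane RP^2.)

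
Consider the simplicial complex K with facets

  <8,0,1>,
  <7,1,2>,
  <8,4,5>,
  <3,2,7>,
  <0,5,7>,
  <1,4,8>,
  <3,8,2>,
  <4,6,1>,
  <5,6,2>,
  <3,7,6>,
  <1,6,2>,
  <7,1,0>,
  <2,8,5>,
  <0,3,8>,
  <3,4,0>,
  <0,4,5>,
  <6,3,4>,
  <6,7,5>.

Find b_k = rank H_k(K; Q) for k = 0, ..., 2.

b_0 = 1, b_1 = 1, b_2 = 0.

Fix the vertex order 0 < 1 < 2 < 3 < 4 < 5 < 6 < 7 < 8 and write every simplex with vertices in increasing order. Then dim K = 2 and the simplices of K are:

  0-simplices (9): [0], [1], [2], [3], [4], [5], [6], [7], [8]
  1-simplices (27): (27 of them)
  2-simplices (18): [0,1,7], [0,1,8], [0,3,4], [0,3,8], [0,4,5], [0,5,7], [1,2,6], [1,2,7], [1,4,6], [1,4,8], [2,3,7], [2,3,8], [2,5,6], [2,5,8], [3,4,6], [3,6,7], [4,5,8], [5,6,7]

Hence C_0 ≅ Z^9, C_1 ≅ Z^27, C_2 ≅ Z^18.

The boundary map ∂_1: C_1 → C_0 sends each edge [p,q] (with p < q) to q − p. For instance
  ∂[3,8] = [8] − [3].
The resulting 9×27 matrix has rank 8, and its Smith normal form has invariant factors (1,1,1,1,1,1,1,1).

Boundary ∂_2: C_2 → C_1 maps a triangle to the signed sum of its edges. For instance
  ∂[3,6,7] = [6,7] − [3,7] + [3,6],
  ∂[0,3,4] = [3,4] − [0,4] + [0,3].
As a 27×18 matrix over Z this has rank 18, with invariant factors (1,1,1,1,1,1,1,1,1,1,1,1,1,1,1,1,1,2).

Now H_k = ker ∂_k / im ∂_{k+1}, so:

  H_0: rank C_0 − rank ∂_1 = 9 − 8 = 1, and the invariant factors of ∂_1 are all 1, so H_0 ≅ Z.
  H_1: rank ker ∂_1 − rank ∂_2 = (27 − 8) − 18 = 1, and ∂_2 has invariant factor 2 > 1, so H_1 ≅ Z ⊕ Z_2.
  H_2: rank ker ∂_2 − rank ∂_3 = (18 − 18) − 0 = 0, and there is no ∂_3, so H_2 ≅ 0.

Hence the Betti numbers are b_0 = 1, b_1 = 1, b_2 = 0.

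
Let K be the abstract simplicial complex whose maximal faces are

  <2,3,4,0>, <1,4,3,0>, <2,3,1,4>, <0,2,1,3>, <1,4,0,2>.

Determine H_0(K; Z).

Order the vertices as 0 < 1 < 2 < 3 < 4. Listing each simplex with vertices in this order, K has dimension 3 with simplices:

  0-simplices (5): [0], [1], [2], [3], [4]
  1-simplices (10): [0,1], [0,2], [0,3], [0,4], [1,2], [1,3], [1,4], [2,3], [2,4], [3,4]
  2-simplices (10): [0,1,2], [0,1,3], [0,1,4], [0,2,3], [0,2,4], [0,3,4], [1,2,3], [1,2,4], [1,3,4], [2,3,4]
  3-simplices (5): [0,1,2,3], [0,1,2,4], [0,1,3,4], [0,2,3,4], [1,2,3,4]

Hence C_0 ≅ Z^5, C_1 ≅ Z^10, C_2 ≅ Z^10, C_3 ≅ Z^5.

The boundary map ∂_1: C_1 → C_0 is given by ∂[p,q] = [q] − [p].
The resulting 5×10 matrix has rank 4, and its Smith normal form has invariant factors (1,1,1,1).

Boundary ∂_2: C_2 → C_1 acts by ∂[p,q,r] = [q,r] − [p,r] + [p,q]. For instance
  ∂[0,1,3] = [1,3] − [0,3] + [0,1],
  ∂[0,3,4] = [3,4] − [0,4] + [0,3].
As a 10×10 matrix over Z this has rank 6, with invariant factors (1,1,1,1,1,1).

Boundary ∂_3: C_3 → C_2 sends each 3-simplex σ to the alternating sum Σ_i (−1)^i (σ with its i-th vertex removed). For instance
  ∂[0,1,2,3] = [1,2,3] − [0,2,3] + [0,1,3] − [0,1,2],
  ∂[0,1,3,4] = [1,3,4] − [0,3,4] + [0,1,4] − [0,1,3].
This gives a 10×5 integer matrix of rank 4; reducing to Smith normal form yields diagonal entries (1,1,1,1).

Reading off H_k = ker ∂_k / im ∂_{k+1}:

  H_0: rank C_0 − rank ∂_1 = 5 − 4 = 1, and the invariant factors of ∂_1 are all 1, so H_0 = Z.

H_0 = Z.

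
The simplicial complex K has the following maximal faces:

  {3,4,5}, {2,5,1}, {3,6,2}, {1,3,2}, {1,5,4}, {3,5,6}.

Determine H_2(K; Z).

We work with the vertex ordering 1 < 2 < 3 < 4 < 5 < 6. The simplices of K, each written with vertices in increasing order, are:

  0-simplices (6): [1], [2], [3], [4], [5], [6]
  1-simplices (12): [1,2], [1,3], [1,4], [1,5], [2,3], [2,5], [2,6], [3,4], [3,5], [3,6], [4,5], [5,6]
  2-simplices (6): [1,2,3], [1,2,5], [1,4,5], [2,3,6], [3,4,5], [3,5,6]

so the chain groups are C_0 ≅ Z^6, C_1 ≅ Z^12, C_2 ≅ Z^6.

The boundary map ∂_1: C_1 → C_0 sends each edge [p,q] (with p < q) to q − p. For instance
  ∂[3,5] = [5] − [3].
The 6×12 boundary matrix has rank 5 and Smith normal form diag(1,1,1,1,1).

The boundary map ∂_2: C_2 → C_1 maps a triangle to the signed sum of its edges. For instance
  ∂[1,4,5] = [4,5] − [1,5] + [1,4],
  ∂[2,3,6] = [3,6] − [2,6] + [2,3].
As a 12×6 matrix over Z this has rank 6, with invariant factors (1,1,1,1,1,1).

Reading off H_k = ker ∂_k / im ∂_{k+1}:

  H_2: rank ker ∂_2 − rank ∂_3 = (6 − 6) − 0 = 0, and there is no ∂_3, so H_2 = 0.

(K is a triangulation of the cylinder S^1 x I.)

H_2 ≅ 0.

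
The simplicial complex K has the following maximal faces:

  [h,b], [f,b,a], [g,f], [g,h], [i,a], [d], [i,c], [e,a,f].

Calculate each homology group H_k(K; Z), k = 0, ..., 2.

Fix the vertex order a < b < c < d < e < f < g < h < i and write every simplex with vertices in increasing order. Then dim K = 2 and the simplices of K are:

  0-simplices (9): a, b, c, d, e, f, g, h, i
  1-simplices (10): ab, ae, af, ai, bf, bh, ci, ef, fg, gh
  2-simplices (2): abf, aef

so the chain groups are C_0 ≅ Z^9, C_1 ≅ Z^10, C_2 ≅ Z^2.

∂_1: C_1 → C_0 sends each edge [p,q] (with p < q) to q − p.
As a 9×10 matrix over Z this has rank 7, with invariant factors (1,1,1,1,1,1,1).

Boundary ∂_2: C_2 → C_1 acts by ∂[p,q,r] = [q,r] − [p,r] + [p,q]. For instance
  ∂abf = bf − af + ab,
  ∂aef = ef − af + ae.
This gives a 10×2 integer matrix of rank 2; reducing to Smith normal form yields diagonal entries (1,1).

Computing H_k = (kernel of ∂_k) / (image of ∂_{k+1}):

  H_0: rank C_0 − rank ∂_1 = 9 − 7 = 2, and the invariant factors of ∂_1 are all 1, so H_0 = Z^2.
  H_1: rank ker ∂_1 − rank ∂_2 = (10 − 7) − 2 = 1, and the invariant factors of ∂_2 are all 1, so H_1 = Z.
  H_2: rank ker ∂_2 − rank ∂_3 = (2 − 2) − 0 = 0, and there is no ∂_3, so H_2 = 0.

As a check, the Euler characteristic is 9 − 10 + 2 = 1, which agrees with 2 − 1 + 0 = 1.

H_0 = Z^2,  H_1 = Z,  H_2 = 0.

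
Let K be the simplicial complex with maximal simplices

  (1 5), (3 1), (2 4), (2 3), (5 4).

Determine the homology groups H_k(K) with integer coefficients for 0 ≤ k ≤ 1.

H_0 ≅ Z,  H_1 ≅ Z.

We work with the vertex ordering 1 < 2 < 3 < 4 < 5. The simplices of K, each written with vertices in increasing order, are:

  0-simplices (5): [1], [2], [3], [4], [5]
  1-simplices (5): [1,3], [1,5], [2,3], [2,4], [4,5]

so the chain groups are C_0 ≅ Z^5, C_1 ≅ Z^5.

∂_1: C_1 → C_0 sends each edge [p,q] (with p < q) to q − p. For instance
  ∂[1,5] = [5] − [1].
This gives a 5×5 integer matrix of rank 4; reducing to Smith normal form yields diagonal entries (1,1,1,1).

From H_k ≅ ker(∂_k) / im(∂_{k+1}) we obtain:

  H_0: rank C_0 − rank ∂_1 = 5 − 4 = 1, and the invariant factors of ∂_1 are all 1, so H_0 ≅ Z.
  H_1: rank ker ∂_1 − rank ∂_2 = (5 − 4) − 0 = 1, and there is no ∂_2, so H_1 ≅ Z.

As a check, the Euler characteristic is 5 − 5 = 0, which agrees with 1 − 1 = 0.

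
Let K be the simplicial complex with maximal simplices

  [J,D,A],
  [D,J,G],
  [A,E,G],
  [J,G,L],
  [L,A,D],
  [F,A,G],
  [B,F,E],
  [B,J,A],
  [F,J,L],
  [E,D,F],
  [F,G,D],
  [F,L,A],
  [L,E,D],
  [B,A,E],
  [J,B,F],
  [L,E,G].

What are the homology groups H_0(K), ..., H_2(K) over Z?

H_0 = Z,  H_1 = Z^2,  H_2 = Z.

Take the total order A < B < D < E < F < G < J < L on the vertex set. Then K (dimension 2) consists of the simplices:

  0-simplices (8): A, B, D, E, F, G, J, L
  1-simplices (24): AB, AD, AE, AF, AG, AJ, AL, BE, BF, BJ, DE, DF, DG, DJ, DL, EF, EG, EL, FG, FJ, FL, GJ, GL, JL
  2-simplices (16): ABE, ABJ, ADJ, ADL, AEG, AFG, AFL, BEF, BFJ, DEF, DEL, DFG, DGJ, EGL, FJL, GJL

so the chain groups are C_0 ≅ Z^8, C_1 ≅ Z^24, C_2 ≅ Z^16.

∂_1: C_1 → C_0 is given by ∂[p,q] = [q] − [p].
The 8×24 boundary matrix has rank 7 and Smith normal form diag(1,1,1,1,1,1,1).

Boundary ∂_2: C_2 → C_1 sends each 2-simplex [p,q,r] to [q,r] − [p,r] + [p,q]. For instance
  ∂ADJ = DJ − AJ + AD,
  ∂EGL = GL − EL + EG.
The resulting 24×16 matrix has rank 15, and its Smith normal form has invariant factors (1,1,1,1,1,1,1,1,1,1,1,1,1,1,1).

Now H_k = ker ∂_k / im ∂_{k+1}, so:

  H_0: rank C_0 − rank ∂_1 = 8 − 7 = 1, and the invariant factors of ∂_1 are all 1, so H_0 ≅ Z.
  H_1: rank ker ∂_1 − rank ∂_2 = (24 − 7) − 15 = 2, and the invariant factors of ∂_2 are all 1, so H_1 ≅ Z^2.
  H_2: rank ker ∂_2 − rank ∂_3 = (16 − 15) − 0 = 1, and there is no ∂_3, so H_2 ≅ Z.

As a check, the Euler characteristic is 8 − 24 + 16 = 0, which agrees with 1 − 2 + 1 = 0.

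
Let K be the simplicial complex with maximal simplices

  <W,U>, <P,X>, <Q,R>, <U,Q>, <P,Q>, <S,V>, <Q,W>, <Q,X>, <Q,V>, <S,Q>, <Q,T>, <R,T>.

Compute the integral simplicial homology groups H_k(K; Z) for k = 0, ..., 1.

We work with the vertex ordering P < Q < R < S < T < U < V < W < X. The simplices of K, each written with vertices in increasing order, are:

  0-simplices (9): P, Q, R, S, T, U, V, W, X
  1-simplices (12): PQ, PX, QR, QS, QT, QU, QV, QW, QX, RT, SV, UW

giving chain groups C_0 ≅ Z^9, C_1 ≅ Z^12.

The boundary map ∂_1: C_1 → C_0 sends each edge [p,q] (with p < q) to q − p. For instance
  ∂QU = U − Q.
The resulting 9×12 matrix has rank 8, and its Smith normal form has invariant factors (1,1,1,1,1,1,1,1).

Computing H_k = (kernel of ∂_k) / (image of ∂_{k+1}):

  H_0: rank C_0 − rank ∂_1 = 9 − 8 = 1, and the invariant factors of ∂_1 are all 1, so H_0 ≅ Z.
  H_1: rank ker ∂_1 − rank ∂_2 = (12 − 8) − 0 = 4, and there is no ∂_2, so H_1 ≅ Z^4.

(K is a triangulation of a wedge of 4 circles.)

H_0 ≅ Z,  H_1 ≅ Z^4.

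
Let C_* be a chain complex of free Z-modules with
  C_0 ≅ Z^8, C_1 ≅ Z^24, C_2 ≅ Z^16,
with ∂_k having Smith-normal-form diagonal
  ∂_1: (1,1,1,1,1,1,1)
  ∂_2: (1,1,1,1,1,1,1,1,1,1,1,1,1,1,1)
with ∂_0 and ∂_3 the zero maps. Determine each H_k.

H_0 = Z,  H_1 = Z^2,  H_2 = Z.

H_0: b_0 = 8 − 0 − 7 = 1; torsion from ∂_1 factors > 1: none. So H_0 = Z.
H_1: b_1 = 24 − 7 − 15 = 2; torsion from ∂_2 factors > 1: none. So H_1 = Z^2.
H_2: b_2 = 16 − 15 − 0 = 1; torsion from ∂_3 factors > 1: none. So H_2 = Z.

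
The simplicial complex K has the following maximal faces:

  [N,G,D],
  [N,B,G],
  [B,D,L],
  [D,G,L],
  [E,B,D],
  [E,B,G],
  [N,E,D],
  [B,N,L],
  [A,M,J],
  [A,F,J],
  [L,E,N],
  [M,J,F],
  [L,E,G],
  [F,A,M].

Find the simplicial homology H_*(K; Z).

Fix the vertex order A < B < D < E < F < G < J < L < M < N and write every simplex with vertices in increasing order. Then dim K = 2 and the simplices of K are:

  0-simplices (10): A, B, D, E, F, G, J, L, M, N
  1-simplices (21): AF, AJ, AM, BD, BE, BG, BL, BN, DE, DG, DL, DN, EG, EL, EN, FJ, FM, GL, GN, JM, LN
  2-simplices (14): AFJ, AFM, AJM, BDE, BDL, BEG, BGN, BLN, DEN, DGL, DGN, EGL, ELN, FJM

giving chain groups C_0 ≅ Z^10, C_1 ≅ Z^21, C_2 ≅ Z^14.

∂_1: C_1 → C_0 is given by ∂[p,q] = [q] − [p].
The resulting 10×21 matrix has rank 8, and its Smith normal form has invariant factors (1,1,1,1,1,1,1,1).

∂_2: C_2 → C_1 acts by ∂[p,q,r] = [q,r] − [p,r] + [p,q]. For instance
  ∂BDL = DL − BL + BD,
  ∂FJM = JM − FM + FJ.
The resulting 21×14 matrix has rank 13, and its Smith normal form has invariant factors (1,1,1,1,1,1,1,1,1,1,1,1,2).

Now H_k = ker ∂_k / im ∂_{k+1}, so:

  H_0: rank C_0 − rank ∂_1 = 10 − 8 = 2, and the invariant factors of ∂_1 are all 1, so H_0 = Z^2.
  H_1: rank ker ∂_1 − rank ∂_2 = (21 − 8) − 13 = 0, and ∂_2 has invariant factor 2 > 1, so H_1 = Z_2.
  H_2: rank ker ∂_2 − rank ∂_3 = (14 − 13) − 0 = 1, and there is no ∂_3, so H_2 = Z.

H_0 ≅ Z^2,  H_1 ≅ Z_2,  H_2 ≅ Z.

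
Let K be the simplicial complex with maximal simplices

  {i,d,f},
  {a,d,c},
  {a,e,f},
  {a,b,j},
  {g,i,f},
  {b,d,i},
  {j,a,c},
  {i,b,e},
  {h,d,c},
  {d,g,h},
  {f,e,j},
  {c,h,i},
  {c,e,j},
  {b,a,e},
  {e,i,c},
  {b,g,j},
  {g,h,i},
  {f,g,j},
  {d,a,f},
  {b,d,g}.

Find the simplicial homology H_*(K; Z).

Take the total order a < b < c < d < e < f < g < h < i < j on the vertex set. Then K (dimension 2) consists of the simplices:

  0-simplices (10): a, b, c, d, e, f, g, h, i, j
  1-simplices (30): ab, ac, ad, ae, af, aj, bd, be, bg, bi, bj, cd, ce, ch, ci, cj, df, dg, dh, di, ef, ei, ej, fg, fi, fj, gh, gi, gj, hi
  2-simplices (20): abe, abj, acd, acj, adf, aef, bdg, bdi, bei, bgj, cdh, cei, cej, chi, dfi, dgh, efj, fgi, fgj, ghi

Hence C_0 ≅ Z^10, C_1 ≅ Z^30, C_2 ≅ Z^20.

∂_1: C_1 → C_0 sends each edge [p,q] (with p < q) to q − p. For instance
  ∂ab = b − a.
This gives a 10×30 integer matrix of rank 9; reducing to Smith normal form yields diagonal entries (1,1,1,1,1,1,1,1,1).

∂_2: C_2 → C_1 sends each 2-simplex [p,q,r] to [q,r] − [p,r] + [p,q]. For instance
  ∂dfi = fi − di + df,
  ∂abj = bj − aj + ab.
The 30×20 boundary matrix has rank 20 and Smith normal form diag(1,1,1,1,1,1,1,1,1,1,1,1,1,1,1,1,1,1,1,2).

From H_k ≅ ker(∂_k) / im(∂_{k+1}) we obtain:

  H_0: rank C_0 − rank ∂_1 = 10 − 9 = 1, and the invariant factors of ∂_1 are all 1, so H_0 ≅ Z.
  H_1: rank ker ∂_1 − rank ∂_2 = (30 − 9) − 20 = 1, and ∂_2 has invariant factor 2 > 1, so H_1 ≅ Z ⊕ Z/2.
  H_2: rank ker ∂_2 − rank ∂_3 = (20 − 20) − 0 = 0, and there is no ∂_3, so H_2 ≅ 0.

As a check, the Euler characteristic is 10 − 30 + 20 = 0, which agrees with 1 − 1 + 0 = 0.

H_0 = Z,  H_1 = Z ⊕ Z/2,  H_2 = 0.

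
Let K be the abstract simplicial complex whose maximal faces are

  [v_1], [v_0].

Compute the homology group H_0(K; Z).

H_0 ≅ Z^2.

Take the total order v_0 < v_1 on the vertex set. Then K (dimension 0) consists of the simplices:

  0-simplices (2): [v_0], [v_1]

so the chain groups are C_0 ≅ Z^2.

Computing H_k = (kernel of ∂_k) / (image of ∂_{k+1}):

  H_0: rank C_0 − rank ∂_1 = 2 − 0 = 2, and there is no ∂_1, so H_0 ≅ Z^2.

(K is a triangulation of a set of 2 points.)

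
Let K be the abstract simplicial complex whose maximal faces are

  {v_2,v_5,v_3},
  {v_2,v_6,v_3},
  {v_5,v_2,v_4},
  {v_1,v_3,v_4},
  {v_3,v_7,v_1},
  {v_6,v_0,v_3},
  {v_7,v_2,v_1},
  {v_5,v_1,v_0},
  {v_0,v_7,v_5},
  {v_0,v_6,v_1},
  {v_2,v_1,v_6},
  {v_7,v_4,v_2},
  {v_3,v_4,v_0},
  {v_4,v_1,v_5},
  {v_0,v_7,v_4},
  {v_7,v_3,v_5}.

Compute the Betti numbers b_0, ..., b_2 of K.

b_0 = 1, b_1 = 2, b_2 = 1.

K has 8 vertices, 24 edges, 16 triangles.
rank ∂_0 = 0, rank ∂_1 = 7 ⇒ b_0 = 8 − 0 − 7 = 1; all invariant factors of ∂_1 are 1 so no torsion. So H_0 = Z.
rank ∂_1 = 7, rank ∂_2 = 15 ⇒ b_1 = 24 − 7 − 15 = 2; all invariant factors of ∂_2 are 1 so no torsion. So H_1 = Z^2.
rank ∂_2 = 15, rank ∂_3 = 0 ⇒ b_2 = 16 − 15 − 0 = 1. So H_2 = Z.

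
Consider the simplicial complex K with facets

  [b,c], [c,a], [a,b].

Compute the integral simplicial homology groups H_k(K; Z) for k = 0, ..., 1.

H_0 ≅ Z,  H_1 ≅ Z.

Take the total order a < b < c on the vertex set. Then K (dimension 1) consists of the simplices:

  0-simplices (3): a, b, c
  1-simplices (3): ab, ac, bc

Hence C_0 ≅ Z^3, C_1 ≅ Z^3.

∂_1: C_1 → C_0 sends each edge [p,q] (with p < q) to q − p.
This gives a 3×3 integer matrix of rank 2; reducing to Smith normal form yields diagonal entries (1,1).

Now H_k = ker ∂_k / im ∂_{k+1}, so:

  H_0: rank C_0 − rank ∂_1 = 3 − 2 = 1, and the invariant factors of ∂_1 are all 1, so H_0 ≅ Z.
  H_1: rank ker ∂_1 − rank ∂_2 = (3 − 2) − 0 = 1, and there is no ∂_2, so H_1 ≅ Z.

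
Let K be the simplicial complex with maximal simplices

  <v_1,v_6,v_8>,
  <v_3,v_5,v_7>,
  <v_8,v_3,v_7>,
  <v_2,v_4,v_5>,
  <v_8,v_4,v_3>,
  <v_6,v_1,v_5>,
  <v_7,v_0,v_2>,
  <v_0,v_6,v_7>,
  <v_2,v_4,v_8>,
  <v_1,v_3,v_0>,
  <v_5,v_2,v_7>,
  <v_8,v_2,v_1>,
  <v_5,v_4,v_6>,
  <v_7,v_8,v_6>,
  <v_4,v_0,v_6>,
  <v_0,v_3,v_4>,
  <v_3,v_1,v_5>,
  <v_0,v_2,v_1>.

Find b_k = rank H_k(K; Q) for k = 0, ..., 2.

b_0 = 1, b_1 = 2, b_2 = 1.

We work with the vertex ordering v_0 < v_1 < v_2 < v_3 < v_4 < v_5 < v_6 < v_7 < v_8. The simplices of K, each written with vertices in increasing order, are:

  0-simplices (9): [v_0], [v_1], [v_2], [v_3], [v_4], [v_5], [v_6], [v_7], [v_8]
  1-simplices (27): (27 of them)
  2-simplices (18): (18 of them)

so the chain groups are C_0 ≅ Z^9, C_1 ≅ Z^27, C_2 ≅ Z^18.

Boundary ∂_1: C_1 → C_0 is given by ∂[p,q] = [q] − [p].
This gives a 9×27 integer matrix of rank 8; reducing to Smith normal form yields diagonal entries (1,1,1,1,1,1,1,1).

∂_2: C_2 → C_1 maps a triangle to the signed sum of its edges. For instance
  ∂[v_0,v_1,v_3] = [v_1,v_3] − [v_0,v_3] + [v_0,v_1],
  ∂[v_3,v_7,v_8] = [v_7,v_8] − [v_3,v_8] + [v_3,v_7].
As a 27×18 matrix over Z this has rank 17, with invariant factors (1,1,1,1,1,1,1,1,1,1,1,1,1,1,1,1,1).

Computing H_k = (kernel of ∂_k) / (image of ∂_{k+1}):

  H_0: rank C_0 − rank ∂_1 = 9 − 8 = 1, and the invariant factors of ∂_1 are all 1, so H_0 = Z.
  H_1: rank ker ∂_1 − rank ∂_2 = (27 − 8) − 17 = 2, and the invariant factors of ∂_2 are all 1, so H_1 = Z^2.
  H_2: rank ker ∂_2 − rank ∂_3 = (18 − 17) − 0 = 1, and there is no ∂_3, so H_2 = Z.

As a check, the Euler characteristic is 9 − 27 + 18 = 0, which agrees with 1 − 2 + 1 = 0.

Hence the Betti numbers are b_0 = 1, b_1 = 2, b_2 = 1.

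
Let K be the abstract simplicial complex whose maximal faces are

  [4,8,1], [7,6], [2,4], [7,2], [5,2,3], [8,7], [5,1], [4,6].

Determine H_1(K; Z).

Take the total order 1 < 2 < 3 < 4 < 5 < 6 < 7 < 8 on the vertex set. Then K (dimension 2) consists of the simplices:

  0-simplices (8): [1], [2], [3], [4], [5], [6], [7], [8]
  1-simplices (12): [1,4], [1,5], [1,8], [2,3], [2,4], [2,5], [2,7], [3,5], [4,6], [4,8], [6,7], [7,8]
  2-simplices (2): [1,4,8], [2,3,5]

so the chain groups are C_0 ≅ Z^8, C_1 ≅ Z^12, C_2 ≅ Z^2.

The boundary map ∂_1: C_1 → C_0 sends each edge [p,q] (with p < q) to q − p.
The 8×12 boundary matrix has rank 7 and Smith normal form diag(1,1,1,1,1,1,1).

Boundary ∂_2: C_2 → C_1 sends each 2-simplex [p,q,r] to [q,r] − [p,r] + [p,q]. For instance
  ∂[2,3,5] = [3,5] − [2,5] + [2,3],
  ∂[1,4,8] = [4,8] − [1,8] + [1,4].
The resulting 12×2 matrix has rank 2, and its Smith normal form has invariant factors (1,1).

Now H_k = ker ∂_k / im ∂_{k+1}, so:

  H_1: rank ker ∂_1 − rank ∂_2 = (12 − 7) − 2 = 3, and the invariant factors of ∂_2 are all 1, so H_1 ≅ Z^3.

H_1 = Z^3.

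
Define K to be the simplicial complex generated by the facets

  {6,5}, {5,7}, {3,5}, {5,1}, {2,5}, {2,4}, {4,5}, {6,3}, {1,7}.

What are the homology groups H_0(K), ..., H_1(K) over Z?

H_0 ≅ Z,  H_1 ≅ Z^3.

We work with the vertex ordering 1 < 2 < 3 < 4 < 5 < 6 < 7. The simplices of K, each written with vertices in increasing order, are:

  0-simplices (7): [1], [2], [3], [4], [5], [6], [7]
  1-simplices (9): [1,5], [1,7], [2,4], [2,5], [3,5], [3,6], [4,5], [5,6], [5,7]

so the chain groups are C_0 ≅ Z^7, C_1 ≅ Z^9.

The boundary map ∂_1: C_1 → C_0 sends each edge [p,q] (with p < q) to q − p.
This gives a 7×9 integer matrix of rank 6; reducing to Smith normal form yields diagonal entries (1,1,1,1,1,1).

Computing H_k = (kernel of ∂_k) / (image of ∂_{k+1}):

  H_0: rank C_0 − rank ∂_1 = 7 − 6 = 1, and the invariant factors of ∂_1 are all 1, so H_0 = Z.
  H_1: rank ker ∂_1 − rank ∂_2 = (9 − 6) − 0 = 3, and there is no ∂_2, so H_1 = Z^3.

As a check, the Euler characteristic is 7 − 9 = -2, which agrees with 1 − 3 = -2.
(K is a triangulation of a wedge of 3 circles.)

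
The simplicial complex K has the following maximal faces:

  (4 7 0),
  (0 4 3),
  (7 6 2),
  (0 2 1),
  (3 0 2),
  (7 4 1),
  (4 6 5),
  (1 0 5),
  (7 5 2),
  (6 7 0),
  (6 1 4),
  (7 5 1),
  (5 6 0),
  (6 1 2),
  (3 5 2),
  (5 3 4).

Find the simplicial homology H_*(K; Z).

Fix the vertex order 0 < 1 < 2 < 3 < 4 < 5 < 6 < 7 and write every simplex with vertices in increasing order. Then dim K = 2 and the simplices of K are:

  0-simplices (8): [0], [1], [2], [3], [4], [5], [6], [7]
  1-simplices (24): (24 of them)
  2-simplices (16): [0,1,2], [0,1,5], [0,2,3], [0,3,4], [0,4,7], [0,5,6], [0,6,7], [1,2,6], [1,4,6], [1,4,7], [1,5,7], [2,3,5], [2,5,7], [2,6,7], [3,4,5], [4,5,6]

so the chain groups are C_0 ≅ Z^8, C_1 ≅ Z^24, C_2 ≅ Z^16.

∂_1: C_1 → C_0 maps an edge to its endpoints' difference, ∂[p,q] = q − p. For instance
  ∂[4,6] = [6] − [4].
As a 8×24 matrix over Z this has rank 7, with invariant factors (1,1,1,1,1,1,1).

Boundary ∂_2: C_2 → C_1 sends each 2-simplex [p,q,r] to [q,r] − [p,r] + [p,q]. For instance
  ∂[0,1,5] = [1,5] − [0,5] + [0,1],
  ∂[2,3,5] = [3,5] − [2,5] + [2,3].
The 24×16 boundary matrix has rank 15 and Smith normal form diag(1,1,1,1,1,1,1,1,1,1,1,1,1,1,1).

Computing H_k = (kernel of ∂_k) / (image of ∂_{k+1}):

  H_0: rank C_0 − rank ∂_1 = 8 − 7 = 1, and the invariant factors of ∂_1 are all 1, so H_0 ≅ Z.
  H_1: rank ker ∂_1 − rank ∂_2 = (24 − 7) − 15 = 2, and the invariant factors of ∂_2 are all 1, so H_1 ≅ Z^2.
  H_2: rank ker ∂_2 − rank ∂_3 = (16 − 15) − 0 = 1, and there is no ∂_3, so H_2 ≅ Z.

H_0 = Z,  H_1 = Z^2,  H_2 = Z.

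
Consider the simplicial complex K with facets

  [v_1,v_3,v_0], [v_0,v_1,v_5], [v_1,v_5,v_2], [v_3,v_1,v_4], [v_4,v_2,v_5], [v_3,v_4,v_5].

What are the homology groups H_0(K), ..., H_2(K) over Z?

H_0 ≅ Z,  H_1 ≅ Z,  H_2 = 0.

Take the total order v_0 < v_1 < v_2 < v_3 < v_4 < v_5 on the vertex set. Then K (dimension 2) consists of the simplices:

  0-simplices (6): [v_0], [v_1], [v_2], [v_3], [v_4], [v_5]
  1-simplices (12): [v_0,v_1], [v_0,v_3], [v_0,v_5], [v_1,v_2], [v_1,v_3], [v_1,v_4], [v_1,v_5], [v_2,v_4], [v_2,v_5], [v_3,v_4], [v_3,v_5], [v_4,v_5]
  2-simplices (6): [v_0,v_1,v_3], [v_0,v_1,v_5], [v_1,v_2,v_5], [v_1,v_3,v_4], [v_2,v_4,v_5], [v_3,v_4,v_5]

so the chain groups are C_0 ≅ Z^6, C_1 ≅ Z^12, C_2 ≅ Z^6.

Boundary ∂_1: C_1 → C_0 is given by ∂[p,q] = [q] − [p].
This gives a 6×12 integer matrix of rank 5; reducing to Smith normal form yields diagonal entries (1,1,1,1,1).

Boundary ∂_2: C_2 → C_1 sends each 2-simplex [p,q,r] to [q,r] − [p,r] + [p,q]. For instance
  ∂[v_1,v_3,v_4] = [v_3,v_4] − [v_1,v_4] + [v_1,v_3],
  ∂[v_2,v_4,v_5] = [v_4,v_5] − [v_2,v_5] + [v_2,v_4].
The resulting 12×6 matrix has rank 6, and its Smith normal form has invariant factors (1,1,1,1,1,1).

From H_k ≅ ker(∂_k) / im(∂_{k+1}) we obtain:

  H_0: rank C_0 − rank ∂_1 = 6 − 5 = 1, and the invariant factors of ∂_1 are all 1, so H_0 ≅ Z.
  H_1: rank ker ∂_1 − rank ∂_2 = (12 − 5) − 6 = 1, and the invariant factors of ∂_2 are all 1, so H_1 ≅ Z.
  H_2: rank ker ∂_2 − rank ∂_3 = (6 − 6) − 0 = 0, and there is no ∂_3, so H_2 ≅ 0.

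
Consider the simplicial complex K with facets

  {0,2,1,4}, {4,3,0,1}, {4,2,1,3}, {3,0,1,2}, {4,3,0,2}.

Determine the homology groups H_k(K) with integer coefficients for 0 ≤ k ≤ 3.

Take the total order 0 < 1 < 2 < 3 < 4 on the vertex set. Then K (dimension 3) consists of the simplices:

  0-simplices (5): [0], [1], [2], [3], [4]
  1-simplices (10): [0,1], [0,2], [0,3], [0,4], [1,2], [1,3], [1,4], [2,3], [2,4], [3,4]
  2-simplices (10): [0,1,2], [0,1,3], [0,1,4], [0,2,3], [0,2,4], [0,3,4], [1,2,3], [1,2,4], [1,3,4], [2,3,4]
  3-simplices (5): [0,1,2,3], [0,1,2,4], [0,1,3,4], [0,2,3,4], [1,2,3,4]

giving chain groups C_0 ≅ Z^5, C_1 ≅ Z^10, C_2 ≅ Z^10, C_3 ≅ Z^5.

∂_1: C_1 → C_0 maps an edge to its endpoints' difference, ∂[p,q] = q − p. For instance
  ∂[1,4] = [4] − [1].
The resulting 5×10 matrix has rank 4, and its Smith normal form has invariant factors (1,1,1,1).

Boundary ∂_2: C_2 → C_1 acts by ∂[p,q,r] = [q,r] − [p,r] + [p,q]. For instance
  ∂[2,3,4] = [3,4] − [2,4] + [2,3],
  ∂[0,2,3] = [2,3] − [0,3] + [0,2].
This gives a 10×10 integer matrix of rank 6; reducing to Smith normal form yields diagonal entries (1,1,1,1,1,1).

Boundary ∂_3: C_3 → C_2 sends each 3-simplex σ to the alternating sum Σ_i (−1)^i (σ with its i-th vertex removed). For instance
  ∂[0,1,2,3] = [1,2,3] − [0,2,3] + [0,1,3] − [0,1,2],
  ∂[0,2,3,4] = [2,3,4] − [0,3,4] + [0,2,4] − [0,2,3].
The 10×5 boundary matrix has rank 4 and Smith normal form diag(1,1,1,1).

From H_k ≅ ker(∂_k) / im(∂_{k+1}) we obtain:

  H_0: rank C_0 − rank ∂_1 = 5 − 4 = 1, and the invariant factors of ∂_1 are all 1, so H_0 ≅ Z.
  H_1: rank ker ∂_1 − rank ∂_2 = (10 − 4) − 6 = 0, and the invariant factors of ∂_2 are all 1, so H_1 ≅ 0.
  H_2: rank ker ∂_2 − rank ∂_3 = (10 − 6) − 4 = 0, and the invariant factors of ∂_3 are all 1, so H_2 ≅ 0.
  H_3: rank ker ∂_3 − rank ∂_4 = (5 − 4) − 0 = 1, and there is no ∂_4, so H_3 ≅ Z.

H_0 ≅ Z,  H_1 = 0,  H_2 = 0,  H_3 ≅ Z.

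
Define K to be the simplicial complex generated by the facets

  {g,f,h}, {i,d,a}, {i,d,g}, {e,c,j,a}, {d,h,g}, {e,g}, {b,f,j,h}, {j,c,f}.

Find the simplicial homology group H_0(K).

H_0 ≅ Z.

We work with the vertex ordering a < b < c < d < e < f < g < h < i < j. The simplices of K, each written with vertices in increasing order, are:

  0-simplices (10): a, b, c, d, e, f, g, h, i, j
  1-simplices (22): ac, ad, ae, ai, aj, bf, bh, bj, ce, cf, cj, dg, dh, di, eg, ej, fg, fh, fj, gh, gi, hj
  2-simplices (13): ace, acj, adi, aej, bfh, bfj, bhj, cej, cfj, dgh, dgi, fgh, fhj
  3-simplices (2): acej, bfhj

Hence C_0 ≅ Z^10, C_1 ≅ Z^22, C_2 ≅ Z^13, C_3 ≅ Z^2.

Boundary ∂_1: C_1 → C_0 maps an edge to its endpoints' difference, ∂[p,q] = q − p.
The 10×22 boundary matrix has rank 9 and Smith normal form diag(1,1,1,1,1,1,1,1,1).

The boundary map ∂_2: C_2 → C_1 sends each 2-simplex [p,q,r] to [q,r] − [p,r] + [p,q]. For instance
  ∂cfj = fj − cj + cf,
  ∂fhj = hj − fj + fh.
As a 22×13 matrix over Z this has rank 11, with invariant factors (1,1,1,1,1,1,1,1,1,1,1).

The boundary map ∂_3: C_3 → C_2 sends each 3-simplex σ to the alternating sum Σ_i (−1)^i (σ with its i-th vertex removed). For instance
  ∂bfhj = fhj − bhj + bfj − bfh,
  ∂acej = cej − aej + acj − ace.
This gives a 13×2 integer matrix of rank 2; reducing to Smith normal form yields diagonal entries (1,1).

From H_k ≅ ker(∂_k) / im(∂_{k+1}) we obtain:

  H_0: rank C_0 − rank ∂_1 = 10 − 9 = 1, and the invariant factors of ∂_1 are all 1, so H_0 = Z.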